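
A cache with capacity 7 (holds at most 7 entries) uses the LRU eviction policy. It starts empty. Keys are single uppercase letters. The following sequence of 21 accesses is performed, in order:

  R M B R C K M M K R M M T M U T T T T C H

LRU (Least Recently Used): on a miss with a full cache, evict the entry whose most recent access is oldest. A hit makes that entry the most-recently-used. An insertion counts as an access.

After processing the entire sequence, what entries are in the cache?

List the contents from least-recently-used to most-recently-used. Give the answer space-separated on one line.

LRU simulation (capacity=7):
  1. access R: MISS. Cache (LRU->MRU): [R]
  2. access M: MISS. Cache (LRU->MRU): [R M]
  3. access B: MISS. Cache (LRU->MRU): [R M B]
  4. access R: HIT. Cache (LRU->MRU): [M B R]
  5. access C: MISS. Cache (LRU->MRU): [M B R C]
  6. access K: MISS. Cache (LRU->MRU): [M B R C K]
  7. access M: HIT. Cache (LRU->MRU): [B R C K M]
  8. access M: HIT. Cache (LRU->MRU): [B R C K M]
  9. access K: HIT. Cache (LRU->MRU): [B R C M K]
  10. access R: HIT. Cache (LRU->MRU): [B C M K R]
  11. access M: HIT. Cache (LRU->MRU): [B C K R M]
  12. access M: HIT. Cache (LRU->MRU): [B C K R M]
  13. access T: MISS. Cache (LRU->MRU): [B C K R M T]
  14. access M: HIT. Cache (LRU->MRU): [B C K R T M]
  15. access U: MISS. Cache (LRU->MRU): [B C K R T M U]
  16. access T: HIT. Cache (LRU->MRU): [B C K R M U T]
  17. access T: HIT. Cache (LRU->MRU): [B C K R M U T]
  18. access T: HIT. Cache (LRU->MRU): [B C K R M U T]
  19. access T: HIT. Cache (LRU->MRU): [B C K R M U T]
  20. access C: HIT. Cache (LRU->MRU): [B K R M U T C]
  21. access H: MISS, evict B. Cache (LRU->MRU): [K R M U T C H]
Total: 13 hits, 8 misses, 1 evictions

Answer: K R M U T C H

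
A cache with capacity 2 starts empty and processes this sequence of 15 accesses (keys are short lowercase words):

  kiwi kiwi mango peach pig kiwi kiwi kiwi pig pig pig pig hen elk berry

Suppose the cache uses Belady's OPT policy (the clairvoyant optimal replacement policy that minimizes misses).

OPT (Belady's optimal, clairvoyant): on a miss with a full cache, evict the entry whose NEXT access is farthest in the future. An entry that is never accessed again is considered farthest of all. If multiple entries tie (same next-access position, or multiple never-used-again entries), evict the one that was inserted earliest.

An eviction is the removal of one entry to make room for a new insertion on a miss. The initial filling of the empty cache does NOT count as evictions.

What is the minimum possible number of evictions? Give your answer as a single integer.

OPT (Belady) simulation (capacity=2):
  1. access kiwi: MISS. Cache: [kiwi]
  2. access kiwi: HIT. Next use of kiwi: step 6. Cache: [kiwi]
  3. access mango: MISS. Cache: [kiwi mango]
  4. access peach: MISS, evict mango (next use: never). Cache: [kiwi peach]
  5. access pig: MISS, evict peach (next use: never). Cache: [kiwi pig]
  6. access kiwi: HIT. Next use of kiwi: step 7. Cache: [kiwi pig]
  7. access kiwi: HIT. Next use of kiwi: step 8. Cache: [kiwi pig]
  8. access kiwi: HIT. Next use of kiwi: never. Cache: [kiwi pig]
  9. access pig: HIT. Next use of pig: step 10. Cache: [kiwi pig]
  10. access pig: HIT. Next use of pig: step 11. Cache: [kiwi pig]
  11. access pig: HIT. Next use of pig: step 12. Cache: [kiwi pig]
  12. access pig: HIT. Next use of pig: never. Cache: [kiwi pig]
  13. access hen: MISS, evict kiwi (next use: never). Cache: [pig hen]
  14. access elk: MISS, evict pig (next use: never). Cache: [hen elk]
  15. access berry: MISS, evict hen (next use: never). Cache: [elk berry]
Total: 8 hits, 7 misses, 5 evictions

Answer: 5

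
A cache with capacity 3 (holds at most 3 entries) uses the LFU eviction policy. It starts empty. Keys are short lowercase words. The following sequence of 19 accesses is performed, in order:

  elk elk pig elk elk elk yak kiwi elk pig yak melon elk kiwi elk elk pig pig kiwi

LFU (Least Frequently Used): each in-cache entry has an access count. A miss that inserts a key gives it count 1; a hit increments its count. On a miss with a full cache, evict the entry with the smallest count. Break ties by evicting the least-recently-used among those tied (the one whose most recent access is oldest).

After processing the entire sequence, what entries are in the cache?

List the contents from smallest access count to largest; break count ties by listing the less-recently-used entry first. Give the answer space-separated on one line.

LFU simulation (capacity=3):
  1. access elk: MISS. Cache: [elk(c=1)]
  2. access elk: HIT, count now 2. Cache: [elk(c=2)]
  3. access pig: MISS. Cache: [pig(c=1) elk(c=2)]
  4. access elk: HIT, count now 3. Cache: [pig(c=1) elk(c=3)]
  5. access elk: HIT, count now 4. Cache: [pig(c=1) elk(c=4)]
  6. access elk: HIT, count now 5. Cache: [pig(c=1) elk(c=5)]
  7. access yak: MISS. Cache: [pig(c=1) yak(c=1) elk(c=5)]
  8. access kiwi: MISS, evict pig(c=1). Cache: [yak(c=1) kiwi(c=1) elk(c=5)]
  9. access elk: HIT, count now 6. Cache: [yak(c=1) kiwi(c=1) elk(c=6)]
  10. access pig: MISS, evict yak(c=1). Cache: [kiwi(c=1) pig(c=1) elk(c=6)]
  11. access yak: MISS, evict kiwi(c=1). Cache: [pig(c=1) yak(c=1) elk(c=6)]
  12. access melon: MISS, evict pig(c=1). Cache: [yak(c=1) melon(c=1) elk(c=6)]
  13. access elk: HIT, count now 7. Cache: [yak(c=1) melon(c=1) elk(c=7)]
  14. access kiwi: MISS, evict yak(c=1). Cache: [melon(c=1) kiwi(c=1) elk(c=7)]
  15. access elk: HIT, count now 8. Cache: [melon(c=1) kiwi(c=1) elk(c=8)]
  16. access elk: HIT, count now 9. Cache: [melon(c=1) kiwi(c=1) elk(c=9)]
  17. access pig: MISS, evict melon(c=1). Cache: [kiwi(c=1) pig(c=1) elk(c=9)]
  18. access pig: HIT, count now 2. Cache: [kiwi(c=1) pig(c=2) elk(c=9)]
  19. access kiwi: HIT, count now 2. Cache: [pig(c=2) kiwi(c=2) elk(c=9)]
Total: 10 hits, 9 misses, 6 evictions

Answer: pig kiwi elk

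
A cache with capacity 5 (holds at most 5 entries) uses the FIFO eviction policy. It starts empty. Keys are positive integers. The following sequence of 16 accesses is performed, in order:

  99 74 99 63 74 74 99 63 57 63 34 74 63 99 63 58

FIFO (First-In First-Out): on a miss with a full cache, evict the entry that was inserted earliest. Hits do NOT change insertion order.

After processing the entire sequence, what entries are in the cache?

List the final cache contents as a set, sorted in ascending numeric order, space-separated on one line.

Answer: 34 57 58 63 74

Derivation:
FIFO simulation (capacity=5):
  1. access 99: MISS. Cache (old->new): [99]
  2. access 74: MISS. Cache (old->new): [99 74]
  3. access 99: HIT. Cache (old->new): [99 74]
  4. access 63: MISS. Cache (old->new): [99 74 63]
  5. access 74: HIT. Cache (old->new): [99 74 63]
  6. access 74: HIT. Cache (old->new): [99 74 63]
  7. access 99: HIT. Cache (old->new): [99 74 63]
  8. access 63: HIT. Cache (old->new): [99 74 63]
  9. access 57: MISS. Cache (old->new): [99 74 63 57]
  10. access 63: HIT. Cache (old->new): [99 74 63 57]
  11. access 34: MISS. Cache (old->new): [99 74 63 57 34]
  12. access 74: HIT. Cache (old->new): [99 74 63 57 34]
  13. access 63: HIT. Cache (old->new): [99 74 63 57 34]
  14. access 99: HIT. Cache (old->new): [99 74 63 57 34]
  15. access 63: HIT. Cache (old->new): [99 74 63 57 34]
  16. access 58: MISS, evict 99. Cache (old->new): [74 63 57 34 58]
Total: 10 hits, 6 misses, 1 evictions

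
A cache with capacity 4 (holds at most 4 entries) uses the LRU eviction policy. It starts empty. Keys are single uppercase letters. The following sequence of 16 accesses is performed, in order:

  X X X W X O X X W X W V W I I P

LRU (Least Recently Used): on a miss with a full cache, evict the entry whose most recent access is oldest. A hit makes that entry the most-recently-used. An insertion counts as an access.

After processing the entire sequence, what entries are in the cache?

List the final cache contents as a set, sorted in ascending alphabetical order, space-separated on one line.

LRU simulation (capacity=4):
  1. access X: MISS. Cache (LRU->MRU): [X]
  2. access X: HIT. Cache (LRU->MRU): [X]
  3. access X: HIT. Cache (LRU->MRU): [X]
  4. access W: MISS. Cache (LRU->MRU): [X W]
  5. access X: HIT. Cache (LRU->MRU): [W X]
  6. access O: MISS. Cache (LRU->MRU): [W X O]
  7. access X: HIT. Cache (LRU->MRU): [W O X]
  8. access X: HIT. Cache (LRU->MRU): [W O X]
  9. access W: HIT. Cache (LRU->MRU): [O X W]
  10. access X: HIT. Cache (LRU->MRU): [O W X]
  11. access W: HIT. Cache (LRU->MRU): [O X W]
  12. access V: MISS. Cache (LRU->MRU): [O X W V]
  13. access W: HIT. Cache (LRU->MRU): [O X V W]
  14. access I: MISS, evict O. Cache (LRU->MRU): [X V W I]
  15. access I: HIT. Cache (LRU->MRU): [X V W I]
  16. access P: MISS, evict X. Cache (LRU->MRU): [V W I P]
Total: 10 hits, 6 misses, 2 evictions

Answer: I P V W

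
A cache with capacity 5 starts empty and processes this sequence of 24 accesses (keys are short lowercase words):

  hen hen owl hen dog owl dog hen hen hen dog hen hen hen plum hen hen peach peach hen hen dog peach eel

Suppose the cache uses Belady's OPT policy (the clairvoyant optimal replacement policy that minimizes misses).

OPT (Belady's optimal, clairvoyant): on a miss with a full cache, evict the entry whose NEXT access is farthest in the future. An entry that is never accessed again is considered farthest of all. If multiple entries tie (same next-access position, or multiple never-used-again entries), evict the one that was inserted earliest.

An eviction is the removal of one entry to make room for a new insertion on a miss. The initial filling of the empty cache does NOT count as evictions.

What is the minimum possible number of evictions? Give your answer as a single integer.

Answer: 1

Derivation:
OPT (Belady) simulation (capacity=5):
  1. access hen: MISS. Cache: [hen]
  2. access hen: HIT. Next use of hen: step 4. Cache: [hen]
  3. access owl: MISS. Cache: [hen owl]
  4. access hen: HIT. Next use of hen: step 8. Cache: [hen owl]
  5. access dog: MISS. Cache: [hen owl dog]
  6. access owl: HIT. Next use of owl: never. Cache: [hen owl dog]
  7. access dog: HIT. Next use of dog: step 11. Cache: [hen owl dog]
  8. access hen: HIT. Next use of hen: step 9. Cache: [hen owl dog]
  9. access hen: HIT. Next use of hen: step 10. Cache: [hen owl dog]
  10. access hen: HIT. Next use of hen: step 12. Cache: [hen owl dog]
  11. access dog: HIT. Next use of dog: step 22. Cache: [hen owl dog]
  12. access hen: HIT. Next use of hen: step 13. Cache: [hen owl dog]
  13. access hen: HIT. Next use of hen: step 14. Cache: [hen owl dog]
  14. access hen: HIT. Next use of hen: step 16. Cache: [hen owl dog]
  15. access plum: MISS. Cache: [hen owl dog plum]
  16. access hen: HIT. Next use of hen: step 17. Cache: [hen owl dog plum]
  17. access hen: HIT. Next use of hen: step 20. Cache: [hen owl dog plum]
  18. access peach: MISS. Cache: [hen owl dog plum peach]
  19. access peach: HIT. Next use of peach: step 23. Cache: [hen owl dog plum peach]
  20. access hen: HIT. Next use of hen: step 21. Cache: [hen owl dog plum peach]
  21. access hen: HIT. Next use of hen: never. Cache: [hen owl dog plum peach]
  22. access dog: HIT. Next use of dog: never. Cache: [hen owl dog plum peach]
  23. access peach: HIT. Next use of peach: never. Cache: [hen owl dog plum peach]
  24. access eel: MISS, evict hen (next use: never). Cache: [owl dog plum peach eel]
Total: 18 hits, 6 misses, 1 evictions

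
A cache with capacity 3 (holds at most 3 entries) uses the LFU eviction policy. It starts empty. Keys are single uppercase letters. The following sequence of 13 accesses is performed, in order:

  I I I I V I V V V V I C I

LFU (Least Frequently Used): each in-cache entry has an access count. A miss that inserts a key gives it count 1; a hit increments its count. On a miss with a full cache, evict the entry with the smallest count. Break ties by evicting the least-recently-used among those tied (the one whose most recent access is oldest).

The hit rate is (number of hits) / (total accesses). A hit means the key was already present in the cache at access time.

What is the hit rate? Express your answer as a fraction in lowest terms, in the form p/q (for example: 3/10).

LFU simulation (capacity=3):
  1. access I: MISS. Cache: [I(c=1)]
  2. access I: HIT, count now 2. Cache: [I(c=2)]
  3. access I: HIT, count now 3. Cache: [I(c=3)]
  4. access I: HIT, count now 4. Cache: [I(c=4)]
  5. access V: MISS. Cache: [V(c=1) I(c=4)]
  6. access I: HIT, count now 5. Cache: [V(c=1) I(c=5)]
  7. access V: HIT, count now 2. Cache: [V(c=2) I(c=5)]
  8. access V: HIT, count now 3. Cache: [V(c=3) I(c=5)]
  9. access V: HIT, count now 4. Cache: [V(c=4) I(c=5)]
  10. access V: HIT, count now 5. Cache: [I(c=5) V(c=5)]
  11. access I: HIT, count now 6. Cache: [V(c=5) I(c=6)]
  12. access C: MISS. Cache: [C(c=1) V(c=5) I(c=6)]
  13. access I: HIT, count now 7. Cache: [C(c=1) V(c=5) I(c=7)]
Total: 10 hits, 3 misses, 0 evictions

Hit rate = 10/13

Answer: 10/13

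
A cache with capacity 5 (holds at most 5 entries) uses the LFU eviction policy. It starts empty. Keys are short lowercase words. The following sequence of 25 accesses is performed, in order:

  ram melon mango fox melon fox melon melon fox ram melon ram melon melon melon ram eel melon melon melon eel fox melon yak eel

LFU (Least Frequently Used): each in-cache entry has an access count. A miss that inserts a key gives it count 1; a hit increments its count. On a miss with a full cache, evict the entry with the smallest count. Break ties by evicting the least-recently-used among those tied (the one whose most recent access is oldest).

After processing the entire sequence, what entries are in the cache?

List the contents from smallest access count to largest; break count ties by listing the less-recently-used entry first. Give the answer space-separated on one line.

LFU simulation (capacity=5):
  1. access ram: MISS. Cache: [ram(c=1)]
  2. access melon: MISS. Cache: [ram(c=1) melon(c=1)]
  3. access mango: MISS. Cache: [ram(c=1) melon(c=1) mango(c=1)]
  4. access fox: MISS. Cache: [ram(c=1) melon(c=1) mango(c=1) fox(c=1)]
  5. access melon: HIT, count now 2. Cache: [ram(c=1) mango(c=1) fox(c=1) melon(c=2)]
  6. access fox: HIT, count now 2. Cache: [ram(c=1) mango(c=1) melon(c=2) fox(c=2)]
  7. access melon: HIT, count now 3. Cache: [ram(c=1) mango(c=1) fox(c=2) melon(c=3)]
  8. access melon: HIT, count now 4. Cache: [ram(c=1) mango(c=1) fox(c=2) melon(c=4)]
  9. access fox: HIT, count now 3. Cache: [ram(c=1) mango(c=1) fox(c=3) melon(c=4)]
  10. access ram: HIT, count now 2. Cache: [mango(c=1) ram(c=2) fox(c=3) melon(c=4)]
  11. access melon: HIT, count now 5. Cache: [mango(c=1) ram(c=2) fox(c=3) melon(c=5)]
  12. access ram: HIT, count now 3. Cache: [mango(c=1) fox(c=3) ram(c=3) melon(c=5)]
  13. access melon: HIT, count now 6. Cache: [mango(c=1) fox(c=3) ram(c=3) melon(c=6)]
  14. access melon: HIT, count now 7. Cache: [mango(c=1) fox(c=3) ram(c=3) melon(c=7)]
  15. access melon: HIT, count now 8. Cache: [mango(c=1) fox(c=3) ram(c=3) melon(c=8)]
  16. access ram: HIT, count now 4. Cache: [mango(c=1) fox(c=3) ram(c=4) melon(c=8)]
  17. access eel: MISS. Cache: [mango(c=1) eel(c=1) fox(c=3) ram(c=4) melon(c=8)]
  18. access melon: HIT, count now 9. Cache: [mango(c=1) eel(c=1) fox(c=3) ram(c=4) melon(c=9)]
  19. access melon: HIT, count now 10. Cache: [mango(c=1) eel(c=1) fox(c=3) ram(c=4) melon(c=10)]
  20. access melon: HIT, count now 11. Cache: [mango(c=1) eel(c=1) fox(c=3) ram(c=4) melon(c=11)]
  21. access eel: HIT, count now 2. Cache: [mango(c=1) eel(c=2) fox(c=3) ram(c=4) melon(c=11)]
  22. access fox: HIT, count now 4. Cache: [mango(c=1) eel(c=2) ram(c=4) fox(c=4) melon(c=11)]
  23. access melon: HIT, count now 12. Cache: [mango(c=1) eel(c=2) ram(c=4) fox(c=4) melon(c=12)]
  24. access yak: MISS, evict mango(c=1). Cache: [yak(c=1) eel(c=2) ram(c=4) fox(c=4) melon(c=12)]
  25. access eel: HIT, count now 3. Cache: [yak(c=1) eel(c=3) ram(c=4) fox(c=4) melon(c=12)]
Total: 19 hits, 6 misses, 1 evictions

Answer: yak eel ram fox melon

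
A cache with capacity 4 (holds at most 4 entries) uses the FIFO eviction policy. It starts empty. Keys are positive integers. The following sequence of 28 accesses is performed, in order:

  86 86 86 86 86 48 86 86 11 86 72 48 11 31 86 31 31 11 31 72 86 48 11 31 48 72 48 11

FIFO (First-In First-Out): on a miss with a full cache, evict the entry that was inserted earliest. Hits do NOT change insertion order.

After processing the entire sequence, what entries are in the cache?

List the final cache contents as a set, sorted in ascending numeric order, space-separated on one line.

FIFO simulation (capacity=4):
  1. access 86: MISS. Cache (old->new): [86]
  2. access 86: HIT. Cache (old->new): [86]
  3. access 86: HIT. Cache (old->new): [86]
  4. access 86: HIT. Cache (old->new): [86]
  5. access 86: HIT. Cache (old->new): [86]
  6. access 48: MISS. Cache (old->new): [86 48]
  7. access 86: HIT. Cache (old->new): [86 48]
  8. access 86: HIT. Cache (old->new): [86 48]
  9. access 11: MISS. Cache (old->new): [86 48 11]
  10. access 86: HIT. Cache (old->new): [86 48 11]
  11. access 72: MISS. Cache (old->new): [86 48 11 72]
  12. access 48: HIT. Cache (old->new): [86 48 11 72]
  13. access 11: HIT. Cache (old->new): [86 48 11 72]
  14. access 31: MISS, evict 86. Cache (old->new): [48 11 72 31]
  15. access 86: MISS, evict 48. Cache (old->new): [11 72 31 86]
  16. access 31: HIT. Cache (old->new): [11 72 31 86]
  17. access 31: HIT. Cache (old->new): [11 72 31 86]
  18. access 11: HIT. Cache (old->new): [11 72 31 86]
  19. access 31: HIT. Cache (old->new): [11 72 31 86]
  20. access 72: HIT. Cache (old->new): [11 72 31 86]
  21. access 86: HIT. Cache (old->new): [11 72 31 86]
  22. access 48: MISS, evict 11. Cache (old->new): [72 31 86 48]
  23. access 11: MISS, evict 72. Cache (old->new): [31 86 48 11]
  24. access 31: HIT. Cache (old->new): [31 86 48 11]
  25. access 48: HIT. Cache (old->new): [31 86 48 11]
  26. access 72: MISS, evict 31. Cache (old->new): [86 48 11 72]
  27. access 48: HIT. Cache (old->new): [86 48 11 72]
  28. access 11: HIT. Cache (old->new): [86 48 11 72]
Total: 19 hits, 9 misses, 5 evictions

Answer: 11 48 72 86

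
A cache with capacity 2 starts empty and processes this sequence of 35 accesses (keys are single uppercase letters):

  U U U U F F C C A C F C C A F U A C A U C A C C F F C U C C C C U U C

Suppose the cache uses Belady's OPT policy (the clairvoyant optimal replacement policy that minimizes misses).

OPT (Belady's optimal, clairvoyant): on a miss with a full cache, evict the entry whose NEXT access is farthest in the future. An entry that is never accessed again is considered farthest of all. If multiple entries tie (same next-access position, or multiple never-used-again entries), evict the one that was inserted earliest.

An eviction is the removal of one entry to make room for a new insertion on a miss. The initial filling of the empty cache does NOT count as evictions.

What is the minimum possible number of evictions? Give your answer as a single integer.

Answer: 10

Derivation:
OPT (Belady) simulation (capacity=2):
  1. access U: MISS. Cache: [U]
  2. access U: HIT. Next use of U: step 3. Cache: [U]
  3. access U: HIT. Next use of U: step 4. Cache: [U]
  4. access U: HIT. Next use of U: step 16. Cache: [U]
  5. access F: MISS. Cache: [U F]
  6. access F: HIT. Next use of F: step 11. Cache: [U F]
  7. access C: MISS, evict U (next use: step 16). Cache: [F C]
  8. access C: HIT. Next use of C: step 10. Cache: [F C]
  9. access A: MISS, evict F (next use: step 11). Cache: [C A]
  10. access C: HIT. Next use of C: step 12. Cache: [C A]
  11. access F: MISS, evict A (next use: step 14). Cache: [C F]
  12. access C: HIT. Next use of C: step 13. Cache: [C F]
  13. access C: HIT. Next use of C: step 18. Cache: [C F]
  14. access A: MISS, evict C (next use: step 18). Cache: [F A]
  15. access F: HIT. Next use of F: step 25. Cache: [F A]
  16. access U: MISS, evict F (next use: step 25). Cache: [A U]
  17. access A: HIT. Next use of A: step 19. Cache: [A U]
  18. access C: MISS, evict U (next use: step 20). Cache: [A C]
  19. access A: HIT. Next use of A: step 22. Cache: [A C]
  20. access U: MISS, evict A (next use: step 22). Cache: [C U]
  21. access C: HIT. Next use of C: step 23. Cache: [C U]
  22. access A: MISS, evict U (next use: step 28). Cache: [C A]
  23. access C: HIT. Next use of C: step 24. Cache: [C A]
  24. access C: HIT. Next use of C: step 27. Cache: [C A]
  25. access F: MISS, evict A (next use: never). Cache: [C F]
  26. access F: HIT. Next use of F: never. Cache: [C F]
  27. access C: HIT. Next use of C: step 29. Cache: [C F]
  28. access U: MISS, evict F (next use: never). Cache: [C U]
  29. access C: HIT. Next use of C: step 30. Cache: [C U]
  30. access C: HIT. Next use of C: step 31. Cache: [C U]
  31. access C: HIT. Next use of C: step 32. Cache: [C U]
  32. access C: HIT. Next use of C: step 35. Cache: [C U]
  33. access U: HIT. Next use of U: step 34. Cache: [C U]
  34. access U: HIT. Next use of U: never. Cache: [C U]
  35. access C: HIT. Next use of C: never. Cache: [C U]
Total: 23 hits, 12 misses, 10 evictions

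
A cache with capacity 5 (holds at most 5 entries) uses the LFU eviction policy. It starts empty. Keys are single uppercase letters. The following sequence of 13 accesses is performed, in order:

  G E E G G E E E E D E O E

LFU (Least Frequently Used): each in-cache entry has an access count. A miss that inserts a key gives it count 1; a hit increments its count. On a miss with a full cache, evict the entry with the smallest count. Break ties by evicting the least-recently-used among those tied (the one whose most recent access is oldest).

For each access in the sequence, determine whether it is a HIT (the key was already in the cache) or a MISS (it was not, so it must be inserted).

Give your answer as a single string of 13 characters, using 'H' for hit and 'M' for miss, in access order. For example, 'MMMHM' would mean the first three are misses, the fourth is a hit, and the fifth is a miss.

LFU simulation (capacity=5):
  1. access G: MISS. Cache: [G(c=1)]
  2. access E: MISS. Cache: [G(c=1) E(c=1)]
  3. access E: HIT, count now 2. Cache: [G(c=1) E(c=2)]
  4. access G: HIT, count now 2. Cache: [E(c=2) G(c=2)]
  5. access G: HIT, count now 3. Cache: [E(c=2) G(c=3)]
  6. access E: HIT, count now 3. Cache: [G(c=3) E(c=3)]
  7. access E: HIT, count now 4. Cache: [G(c=3) E(c=4)]
  8. access E: HIT, count now 5. Cache: [G(c=3) E(c=5)]
  9. access E: HIT, count now 6. Cache: [G(c=3) E(c=6)]
  10. access D: MISS. Cache: [D(c=1) G(c=3) E(c=6)]
  11. access E: HIT, count now 7. Cache: [D(c=1) G(c=3) E(c=7)]
  12. access O: MISS. Cache: [D(c=1) O(c=1) G(c=3) E(c=7)]
  13. access E: HIT, count now 8. Cache: [D(c=1) O(c=1) G(c=3) E(c=8)]
Total: 9 hits, 4 misses, 0 evictions

Answer: MMHHHHHHHMHMH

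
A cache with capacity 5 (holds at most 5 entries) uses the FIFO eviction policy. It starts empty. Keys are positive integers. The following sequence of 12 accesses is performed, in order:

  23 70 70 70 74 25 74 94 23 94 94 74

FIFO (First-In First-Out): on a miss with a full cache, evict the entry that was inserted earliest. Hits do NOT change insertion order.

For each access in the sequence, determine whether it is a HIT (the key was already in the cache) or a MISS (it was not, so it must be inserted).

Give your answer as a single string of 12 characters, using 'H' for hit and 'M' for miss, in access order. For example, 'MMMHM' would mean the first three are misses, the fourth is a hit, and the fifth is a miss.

FIFO simulation (capacity=5):
  1. access 23: MISS. Cache (old->new): [23]
  2. access 70: MISS. Cache (old->new): [23 70]
  3. access 70: HIT. Cache (old->new): [23 70]
  4. access 70: HIT. Cache (old->new): [23 70]
  5. access 74: MISS. Cache (old->new): [23 70 74]
  6. access 25: MISS. Cache (old->new): [23 70 74 25]
  7. access 74: HIT. Cache (old->new): [23 70 74 25]
  8. access 94: MISS. Cache (old->new): [23 70 74 25 94]
  9. access 23: HIT. Cache (old->new): [23 70 74 25 94]
  10. access 94: HIT. Cache (old->new): [23 70 74 25 94]
  11. access 94: HIT. Cache (old->new): [23 70 74 25 94]
  12. access 74: HIT. Cache (old->new): [23 70 74 25 94]
Total: 7 hits, 5 misses, 0 evictions

Answer: MMHHMMHMHHHH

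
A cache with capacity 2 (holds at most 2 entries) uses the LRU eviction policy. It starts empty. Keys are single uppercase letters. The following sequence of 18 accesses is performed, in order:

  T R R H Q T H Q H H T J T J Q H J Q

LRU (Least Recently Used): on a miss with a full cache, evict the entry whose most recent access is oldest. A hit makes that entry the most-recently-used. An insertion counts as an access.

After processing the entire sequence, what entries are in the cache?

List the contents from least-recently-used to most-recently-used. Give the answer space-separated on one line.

LRU simulation (capacity=2):
  1. access T: MISS. Cache (LRU->MRU): [T]
  2. access R: MISS. Cache (LRU->MRU): [T R]
  3. access R: HIT. Cache (LRU->MRU): [T R]
  4. access H: MISS, evict T. Cache (LRU->MRU): [R H]
  5. access Q: MISS, evict R. Cache (LRU->MRU): [H Q]
  6. access T: MISS, evict H. Cache (LRU->MRU): [Q T]
  7. access H: MISS, evict Q. Cache (LRU->MRU): [T H]
  8. access Q: MISS, evict T. Cache (LRU->MRU): [H Q]
  9. access H: HIT. Cache (LRU->MRU): [Q H]
  10. access H: HIT. Cache (LRU->MRU): [Q H]
  11. access T: MISS, evict Q. Cache (LRU->MRU): [H T]
  12. access J: MISS, evict H. Cache (LRU->MRU): [T J]
  13. access T: HIT. Cache (LRU->MRU): [J T]
  14. access J: HIT. Cache (LRU->MRU): [T J]
  15. access Q: MISS, evict T. Cache (LRU->MRU): [J Q]
  16. access H: MISS, evict J. Cache (LRU->MRU): [Q H]
  17. access J: MISS, evict Q. Cache (LRU->MRU): [H J]
  18. access Q: MISS, evict H. Cache (LRU->MRU): [J Q]
Total: 5 hits, 13 misses, 11 evictions

Answer: J Q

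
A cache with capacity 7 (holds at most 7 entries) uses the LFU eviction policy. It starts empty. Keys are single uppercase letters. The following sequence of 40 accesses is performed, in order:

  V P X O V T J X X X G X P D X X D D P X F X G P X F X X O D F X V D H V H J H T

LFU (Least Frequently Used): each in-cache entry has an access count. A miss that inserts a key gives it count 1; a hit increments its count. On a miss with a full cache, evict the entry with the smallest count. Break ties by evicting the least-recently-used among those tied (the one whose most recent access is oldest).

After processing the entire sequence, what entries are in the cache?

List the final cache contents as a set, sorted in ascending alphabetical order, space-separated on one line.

Answer: D F H P T V X

Derivation:
LFU simulation (capacity=7):
  1. access V: MISS. Cache: [V(c=1)]
  2. access P: MISS. Cache: [V(c=1) P(c=1)]
  3. access X: MISS. Cache: [V(c=1) P(c=1) X(c=1)]
  4. access O: MISS. Cache: [V(c=1) P(c=1) X(c=1) O(c=1)]
  5. access V: HIT, count now 2. Cache: [P(c=1) X(c=1) O(c=1) V(c=2)]
  6. access T: MISS. Cache: [P(c=1) X(c=1) O(c=1) T(c=1) V(c=2)]
  7. access J: MISS. Cache: [P(c=1) X(c=1) O(c=1) T(c=1) J(c=1) V(c=2)]
  8. access X: HIT, count now 2. Cache: [P(c=1) O(c=1) T(c=1) J(c=1) V(c=2) X(c=2)]
  9. access X: HIT, count now 3. Cache: [P(c=1) O(c=1) T(c=1) J(c=1) V(c=2) X(c=3)]
  10. access X: HIT, count now 4. Cache: [P(c=1) O(c=1) T(c=1) J(c=1) V(c=2) X(c=4)]
  11. access G: MISS. Cache: [P(c=1) O(c=1) T(c=1) J(c=1) G(c=1) V(c=2) X(c=4)]
  12. access X: HIT, count now 5. Cache: [P(c=1) O(c=1) T(c=1) J(c=1) G(c=1) V(c=2) X(c=5)]
  13. access P: HIT, count now 2. Cache: [O(c=1) T(c=1) J(c=1) G(c=1) V(c=2) P(c=2) X(c=5)]
  14. access D: MISS, evict O(c=1). Cache: [T(c=1) J(c=1) G(c=1) D(c=1) V(c=2) P(c=2) X(c=5)]
  15. access X: HIT, count now 6. Cache: [T(c=1) J(c=1) G(c=1) D(c=1) V(c=2) P(c=2) X(c=6)]
  16. access X: HIT, count now 7. Cache: [T(c=1) J(c=1) G(c=1) D(c=1) V(c=2) P(c=2) X(c=7)]
  17. access D: HIT, count now 2. Cache: [T(c=1) J(c=1) G(c=1) V(c=2) P(c=2) D(c=2) X(c=7)]
  18. access D: HIT, count now 3. Cache: [T(c=1) J(c=1) G(c=1) V(c=2) P(c=2) D(c=3) X(c=7)]
  19. access P: HIT, count now 3. Cache: [T(c=1) J(c=1) G(c=1) V(c=2) D(c=3) P(c=3) X(c=7)]
  20. access X: HIT, count now 8. Cache: [T(c=1) J(c=1) G(c=1) V(c=2) D(c=3) P(c=3) X(c=8)]
  21. access F: MISS, evict T(c=1). Cache: [J(c=1) G(c=1) F(c=1) V(c=2) D(c=3) P(c=3) X(c=8)]
  22. access X: HIT, count now 9. Cache: [J(c=1) G(c=1) F(c=1) V(c=2) D(c=3) P(c=3) X(c=9)]
  23. access G: HIT, count now 2. Cache: [J(c=1) F(c=1) V(c=2) G(c=2) D(c=3) P(c=3) X(c=9)]
  24. access P: HIT, count now 4. Cache: [J(c=1) F(c=1) V(c=2) G(c=2) D(c=3) P(c=4) X(c=9)]
  25. access X: HIT, count now 10. Cache: [J(c=1) F(c=1) V(c=2) G(c=2) D(c=3) P(c=4) X(c=10)]
  26. access F: HIT, count now 2. Cache: [J(c=1) V(c=2) G(c=2) F(c=2) D(c=3) P(c=4) X(c=10)]
  27. access X: HIT, count now 11. Cache: [J(c=1) V(c=2) G(c=2) F(c=2) D(c=3) P(c=4) X(c=11)]
  28. access X: HIT, count now 12. Cache: [J(c=1) V(c=2) G(c=2) F(c=2) D(c=3) P(c=4) X(c=12)]
  29. access O: MISS, evict J(c=1). Cache: [O(c=1) V(c=2) G(c=2) F(c=2) D(c=3) P(c=4) X(c=12)]
  30. access D: HIT, count now 4. Cache: [O(c=1) V(c=2) G(c=2) F(c=2) P(c=4) D(c=4) X(c=12)]
  31. access F: HIT, count now 3. Cache: [O(c=1) V(c=2) G(c=2) F(c=3) P(c=4) D(c=4) X(c=12)]
  32. access X: HIT, count now 13. Cache: [O(c=1) V(c=2) G(c=2) F(c=3) P(c=4) D(c=4) X(c=13)]
  33. access V: HIT, count now 3. Cache: [O(c=1) G(c=2) F(c=3) V(c=3) P(c=4) D(c=4) X(c=13)]
  34. access D: HIT, count now 5. Cache: [O(c=1) G(c=2) F(c=3) V(c=3) P(c=4) D(c=5) X(c=13)]
  35. access H: MISS, evict O(c=1). Cache: [H(c=1) G(c=2) F(c=3) V(c=3) P(c=4) D(c=5) X(c=13)]
  36. access V: HIT, count now 4. Cache: [H(c=1) G(c=2) F(c=3) P(c=4) V(c=4) D(c=5) X(c=13)]
  37. access H: HIT, count now 2. Cache: [G(c=2) H(c=2) F(c=3) P(c=4) V(c=4) D(c=5) X(c=13)]
  38. access J: MISS, evict G(c=2). Cache: [J(c=1) H(c=2) F(c=3) P(c=4) V(c=4) D(c=5) X(c=13)]
  39. access H: HIT, count now 3. Cache: [J(c=1) F(c=3) H(c=3) P(c=4) V(c=4) D(c=5) X(c=13)]
  40. access T: MISS, evict J(c=1). Cache: [T(c=1) F(c=3) H(c=3) P(c=4) V(c=4) D(c=5) X(c=13)]
Total: 27 hits, 13 misses, 6 evictions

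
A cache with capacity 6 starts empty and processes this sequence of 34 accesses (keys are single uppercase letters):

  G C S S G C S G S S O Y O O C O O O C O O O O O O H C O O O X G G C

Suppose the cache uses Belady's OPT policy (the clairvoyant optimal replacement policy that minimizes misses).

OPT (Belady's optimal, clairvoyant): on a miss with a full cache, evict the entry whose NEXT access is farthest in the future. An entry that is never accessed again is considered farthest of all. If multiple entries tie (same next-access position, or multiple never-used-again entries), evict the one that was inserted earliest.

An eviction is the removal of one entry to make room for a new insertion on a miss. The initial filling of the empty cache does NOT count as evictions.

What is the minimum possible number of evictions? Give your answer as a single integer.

Answer: 1

Derivation:
OPT (Belady) simulation (capacity=6):
  1. access G: MISS. Cache: [G]
  2. access C: MISS. Cache: [G C]
  3. access S: MISS. Cache: [G C S]
  4. access S: HIT. Next use of S: step 7. Cache: [G C S]
  5. access G: HIT. Next use of G: step 8. Cache: [G C S]
  6. access C: HIT. Next use of C: step 15. Cache: [G C S]
  7. access S: HIT. Next use of S: step 9. Cache: [G C S]
  8. access G: HIT. Next use of G: step 32. Cache: [G C S]
  9. access S: HIT. Next use of S: step 10. Cache: [G C S]
  10. access S: HIT. Next use of S: never. Cache: [G C S]
  11. access O: MISS. Cache: [G C S O]
  12. access Y: MISS. Cache: [G C S O Y]
  13. access O: HIT. Next use of O: step 14. Cache: [G C S O Y]
  14. access O: HIT. Next use of O: step 16. Cache: [G C S O Y]
  15. access C: HIT. Next use of C: step 19. Cache: [G C S O Y]
  16. access O: HIT. Next use of O: step 17. Cache: [G C S O Y]
  17. access O: HIT. Next use of O: step 18. Cache: [G C S O Y]
  18. access O: HIT. Next use of O: step 20. Cache: [G C S O Y]
  19. access C: HIT. Next use of C: step 27. Cache: [G C S O Y]
  20. access O: HIT. Next use of O: step 21. Cache: [G C S O Y]
  21. access O: HIT. Next use of O: step 22. Cache: [G C S O Y]
  22. access O: HIT. Next use of O: step 23. Cache: [G C S O Y]
  23. access O: HIT. Next use of O: step 24. Cache: [G C S O Y]
  24. access O: HIT. Next use of O: step 25. Cache: [G C S O Y]
  25. access O: HIT. Next use of O: step 28. Cache: [G C S O Y]
  26. access H: MISS. Cache: [G C S O Y H]
  27. access C: HIT. Next use of C: step 34. Cache: [G C S O Y H]
  28. access O: HIT. Next use of O: step 29. Cache: [G C S O Y H]
  29. access O: HIT. Next use of O: step 30. Cache: [G C S O Y H]
  30. access O: HIT. Next use of O: never. Cache: [G C S O Y H]
  31. access X: MISS, evict S (next use: never). Cache: [G C O Y H X]
  32. access G: HIT. Next use of G: step 33. Cache: [G C O Y H X]
  33. access G: HIT. Next use of G: never. Cache: [G C O Y H X]
  34. access C: HIT. Next use of C: never. Cache: [G C O Y H X]
Total: 27 hits, 7 misses, 1 evictions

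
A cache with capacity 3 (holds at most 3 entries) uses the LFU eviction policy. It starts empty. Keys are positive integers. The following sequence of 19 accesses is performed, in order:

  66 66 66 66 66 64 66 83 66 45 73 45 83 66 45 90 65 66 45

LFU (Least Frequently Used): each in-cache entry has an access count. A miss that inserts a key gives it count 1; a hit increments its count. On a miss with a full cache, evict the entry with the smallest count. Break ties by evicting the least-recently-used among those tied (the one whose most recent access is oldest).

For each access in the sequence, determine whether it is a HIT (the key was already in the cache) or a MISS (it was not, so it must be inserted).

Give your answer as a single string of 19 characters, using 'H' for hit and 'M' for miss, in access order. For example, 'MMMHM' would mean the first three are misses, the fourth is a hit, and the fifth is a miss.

Answer: MHHHHMHMHMMHMHHMMHH

Derivation:
LFU simulation (capacity=3):
  1. access 66: MISS. Cache: [66(c=1)]
  2. access 66: HIT, count now 2. Cache: [66(c=2)]
  3. access 66: HIT, count now 3. Cache: [66(c=3)]
  4. access 66: HIT, count now 4. Cache: [66(c=4)]
  5. access 66: HIT, count now 5. Cache: [66(c=5)]
  6. access 64: MISS. Cache: [64(c=1) 66(c=5)]
  7. access 66: HIT, count now 6. Cache: [64(c=1) 66(c=6)]
  8. access 83: MISS. Cache: [64(c=1) 83(c=1) 66(c=6)]
  9. access 66: HIT, count now 7. Cache: [64(c=1) 83(c=1) 66(c=7)]
  10. access 45: MISS, evict 64(c=1). Cache: [83(c=1) 45(c=1) 66(c=7)]
  11. access 73: MISS, evict 83(c=1). Cache: [45(c=1) 73(c=1) 66(c=7)]
  12. access 45: HIT, count now 2. Cache: [73(c=1) 45(c=2) 66(c=7)]
  13. access 83: MISS, evict 73(c=1). Cache: [83(c=1) 45(c=2) 66(c=7)]
  14. access 66: HIT, count now 8. Cache: [83(c=1) 45(c=2) 66(c=8)]
  15. access 45: HIT, count now 3. Cache: [83(c=1) 45(c=3) 66(c=8)]
  16. access 90: MISS, evict 83(c=1). Cache: [90(c=1) 45(c=3) 66(c=8)]
  17. access 65: MISS, evict 90(c=1). Cache: [65(c=1) 45(c=3) 66(c=8)]
  18. access 66: HIT, count now 9. Cache: [65(c=1) 45(c=3) 66(c=9)]
  19. access 45: HIT, count now 4. Cache: [65(c=1) 45(c=4) 66(c=9)]
Total: 11 hits, 8 misses, 5 evictions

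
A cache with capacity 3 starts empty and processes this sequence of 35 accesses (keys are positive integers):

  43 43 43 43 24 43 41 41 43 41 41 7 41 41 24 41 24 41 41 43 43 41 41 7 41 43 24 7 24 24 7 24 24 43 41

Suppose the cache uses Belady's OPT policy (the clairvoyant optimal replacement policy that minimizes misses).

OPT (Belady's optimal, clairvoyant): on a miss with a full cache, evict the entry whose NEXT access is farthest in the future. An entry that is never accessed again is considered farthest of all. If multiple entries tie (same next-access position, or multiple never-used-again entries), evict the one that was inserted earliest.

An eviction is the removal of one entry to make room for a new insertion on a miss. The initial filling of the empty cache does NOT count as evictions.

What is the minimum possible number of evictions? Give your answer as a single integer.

Answer: 4

Derivation:
OPT (Belady) simulation (capacity=3):
  1. access 43: MISS. Cache: [43]
  2. access 43: HIT. Next use of 43: step 3. Cache: [43]
  3. access 43: HIT. Next use of 43: step 4. Cache: [43]
  4. access 43: HIT. Next use of 43: step 6. Cache: [43]
  5. access 24: MISS. Cache: [43 24]
  6. access 43: HIT. Next use of 43: step 9. Cache: [43 24]
  7. access 41: MISS. Cache: [43 24 41]
  8. access 41: HIT. Next use of 41: step 10. Cache: [43 24 41]
  9. access 43: HIT. Next use of 43: step 20. Cache: [43 24 41]
  10. access 41: HIT. Next use of 41: step 11. Cache: [43 24 41]
  11. access 41: HIT. Next use of 41: step 13. Cache: [43 24 41]
  12. access 7: MISS, evict 43 (next use: step 20). Cache: [24 41 7]
  13. access 41: HIT. Next use of 41: step 14. Cache: [24 41 7]
  14. access 41: HIT. Next use of 41: step 16. Cache: [24 41 7]
  15. access 24: HIT. Next use of 24: step 17. Cache: [24 41 7]
  16. access 41: HIT. Next use of 41: step 18. Cache: [24 41 7]
  17. access 24: HIT. Next use of 24: step 27. Cache: [24 41 7]
  18. access 41: HIT. Next use of 41: step 19. Cache: [24 41 7]
  19. access 41: HIT. Next use of 41: step 22. Cache: [24 41 7]
  20. access 43: MISS, evict 24 (next use: step 27). Cache: [41 7 43]
  21. access 43: HIT. Next use of 43: step 26. Cache: [41 7 43]
  22. access 41: HIT. Next use of 41: step 23. Cache: [41 7 43]
  23. access 41: HIT. Next use of 41: step 25. Cache: [41 7 43]
  24. access 7: HIT. Next use of 7: step 28. Cache: [41 7 43]
  25. access 41: HIT. Next use of 41: step 35. Cache: [41 7 43]
  26. access 43: HIT. Next use of 43: step 34. Cache: [41 7 43]
  27. access 24: MISS, evict 41 (next use: step 35). Cache: [7 43 24]
  28. access 7: HIT. Next use of 7: step 31. Cache: [7 43 24]
  29. access 24: HIT. Next use of 24: step 30. Cache: [7 43 24]
  30. access 24: HIT. Next use of 24: step 32. Cache: [7 43 24]
  31. access 7: HIT. Next use of 7: never. Cache: [7 43 24]
  32. access 24: HIT. Next use of 24: step 33. Cache: [7 43 24]
  33. access 24: HIT. Next use of 24: never. Cache: [7 43 24]
  34. access 43: HIT. Next use of 43: never. Cache: [7 43 24]
  35. access 41: MISS, evict 7 (next use: never). Cache: [43 24 41]
Total: 28 hits, 7 misses, 4 evictions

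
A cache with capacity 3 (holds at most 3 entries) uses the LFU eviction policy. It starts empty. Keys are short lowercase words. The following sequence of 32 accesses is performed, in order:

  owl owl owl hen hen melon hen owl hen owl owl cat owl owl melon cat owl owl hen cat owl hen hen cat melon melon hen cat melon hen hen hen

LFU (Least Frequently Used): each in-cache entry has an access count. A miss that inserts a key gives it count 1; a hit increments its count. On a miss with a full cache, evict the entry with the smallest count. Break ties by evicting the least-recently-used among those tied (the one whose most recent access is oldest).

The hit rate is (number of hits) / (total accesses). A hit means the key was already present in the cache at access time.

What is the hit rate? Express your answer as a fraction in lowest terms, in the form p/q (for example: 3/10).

LFU simulation (capacity=3):
  1. access owl: MISS. Cache: [owl(c=1)]
  2. access owl: HIT, count now 2. Cache: [owl(c=2)]
  3. access owl: HIT, count now 3. Cache: [owl(c=3)]
  4. access hen: MISS. Cache: [hen(c=1) owl(c=3)]
  5. access hen: HIT, count now 2. Cache: [hen(c=2) owl(c=3)]
  6. access melon: MISS. Cache: [melon(c=1) hen(c=2) owl(c=3)]
  7. access hen: HIT, count now 3. Cache: [melon(c=1) owl(c=3) hen(c=3)]
  8. access owl: HIT, count now 4. Cache: [melon(c=1) hen(c=3) owl(c=4)]
  9. access hen: HIT, count now 4. Cache: [melon(c=1) owl(c=4) hen(c=4)]
  10. access owl: HIT, count now 5. Cache: [melon(c=1) hen(c=4) owl(c=5)]
  11. access owl: HIT, count now 6. Cache: [melon(c=1) hen(c=4) owl(c=6)]
  12. access cat: MISS, evict melon(c=1). Cache: [cat(c=1) hen(c=4) owl(c=6)]
  13. access owl: HIT, count now 7. Cache: [cat(c=1) hen(c=4) owl(c=7)]
  14. access owl: HIT, count now 8. Cache: [cat(c=1) hen(c=4) owl(c=8)]
  15. access melon: MISS, evict cat(c=1). Cache: [melon(c=1) hen(c=4) owl(c=8)]
  16. access cat: MISS, evict melon(c=1). Cache: [cat(c=1) hen(c=4) owl(c=8)]
  17. access owl: HIT, count now 9. Cache: [cat(c=1) hen(c=4) owl(c=9)]
  18. access owl: HIT, count now 10. Cache: [cat(c=1) hen(c=4) owl(c=10)]
  19. access hen: HIT, count now 5. Cache: [cat(c=1) hen(c=5) owl(c=10)]
  20. access cat: HIT, count now 2. Cache: [cat(c=2) hen(c=5) owl(c=10)]
  21. access owl: HIT, count now 11. Cache: [cat(c=2) hen(c=5) owl(c=11)]
  22. access hen: HIT, count now 6. Cache: [cat(c=2) hen(c=6) owl(c=11)]
  23. access hen: HIT, count now 7. Cache: [cat(c=2) hen(c=7) owl(c=11)]
  24. access cat: HIT, count now 3. Cache: [cat(c=3) hen(c=7) owl(c=11)]
  25. access melon: MISS, evict cat(c=3). Cache: [melon(c=1) hen(c=7) owl(c=11)]
  26. access melon: HIT, count now 2. Cache: [melon(c=2) hen(c=7) owl(c=11)]
  27. access hen: HIT, count now 8. Cache: [melon(c=2) hen(c=8) owl(c=11)]
  28. access cat: MISS, evict melon(c=2). Cache: [cat(c=1) hen(c=8) owl(c=11)]
  29. access melon: MISS, evict cat(c=1). Cache: [melon(c=1) hen(c=8) owl(c=11)]
  30. access hen: HIT, count now 9. Cache: [melon(c=1) hen(c=9) owl(c=11)]
  31. access hen: HIT, count now 10. Cache: [melon(c=1) hen(c=10) owl(c=11)]
  32. access hen: HIT, count now 11. Cache: [melon(c=1) owl(c=11) hen(c=11)]
Total: 23 hits, 9 misses, 6 evictions

Hit rate = 23/32

Answer: 23/32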